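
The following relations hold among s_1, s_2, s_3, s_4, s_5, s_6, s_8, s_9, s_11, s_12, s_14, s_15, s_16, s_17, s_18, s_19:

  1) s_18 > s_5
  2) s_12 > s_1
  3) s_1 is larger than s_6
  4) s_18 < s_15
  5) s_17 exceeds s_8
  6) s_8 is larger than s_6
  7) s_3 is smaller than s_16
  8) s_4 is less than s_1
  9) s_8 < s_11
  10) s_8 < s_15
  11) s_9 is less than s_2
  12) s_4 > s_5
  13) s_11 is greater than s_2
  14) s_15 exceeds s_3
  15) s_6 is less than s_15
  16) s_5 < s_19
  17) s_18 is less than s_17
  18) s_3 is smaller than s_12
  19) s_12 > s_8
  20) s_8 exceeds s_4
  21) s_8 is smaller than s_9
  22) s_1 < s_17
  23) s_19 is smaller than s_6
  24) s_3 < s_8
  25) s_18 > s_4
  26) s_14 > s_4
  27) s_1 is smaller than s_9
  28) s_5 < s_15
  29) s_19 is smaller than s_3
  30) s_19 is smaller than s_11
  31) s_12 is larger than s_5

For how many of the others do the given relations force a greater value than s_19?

The elements the relations force above s_19 are s_6, s_3, s_1, s_8, s_9, s_2, s_15, s_17, s_12, s_11, s_16 — no chain reaches any other.
That is 11.

11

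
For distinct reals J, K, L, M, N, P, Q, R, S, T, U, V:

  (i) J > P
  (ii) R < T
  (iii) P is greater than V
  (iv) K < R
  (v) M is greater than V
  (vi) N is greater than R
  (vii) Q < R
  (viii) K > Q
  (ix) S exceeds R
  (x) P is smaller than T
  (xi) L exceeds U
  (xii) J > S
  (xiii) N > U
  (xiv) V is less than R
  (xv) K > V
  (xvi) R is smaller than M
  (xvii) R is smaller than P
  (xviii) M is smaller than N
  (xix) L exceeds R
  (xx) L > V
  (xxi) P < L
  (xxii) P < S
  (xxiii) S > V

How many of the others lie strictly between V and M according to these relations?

2

The relations place V below M. An element lies strictly between them when it is forced above V and also forced below M.
Above V: {K, R, P, S, L, J, T, N}. Below M: {Q, K, R}.
Intersection: {K, R} — 2.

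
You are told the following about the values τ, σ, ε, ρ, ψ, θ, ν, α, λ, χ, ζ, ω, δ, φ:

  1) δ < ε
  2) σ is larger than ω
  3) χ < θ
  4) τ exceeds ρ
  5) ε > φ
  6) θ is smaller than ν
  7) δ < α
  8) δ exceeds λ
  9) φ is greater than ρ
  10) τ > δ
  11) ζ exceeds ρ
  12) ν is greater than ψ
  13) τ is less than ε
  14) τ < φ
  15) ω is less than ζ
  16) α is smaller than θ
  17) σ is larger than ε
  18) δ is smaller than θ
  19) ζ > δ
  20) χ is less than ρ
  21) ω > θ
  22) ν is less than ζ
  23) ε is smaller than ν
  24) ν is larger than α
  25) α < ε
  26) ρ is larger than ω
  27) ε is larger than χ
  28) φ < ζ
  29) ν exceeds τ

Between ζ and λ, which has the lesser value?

λ

λ < δ and δ < α give λ < α.
Then α < θ extends the chain to θ.
Then θ < ω extends the chain to ω.
With ω < ρ: λ < δ < α < θ < ω < ρ.
Then ρ < τ extends the chain to τ.
With τ < φ: λ < δ < α < θ < ω < ρ < τ < φ.
With φ < ε: λ < δ < α < θ < ω < ρ < τ < φ < ε.
With ε < ν: λ < δ < α < θ < ω < ρ < τ < φ < ε < ν.
With ν < ζ: λ < δ < α < θ < ω < ρ < τ < φ < ε < ν < ζ.
So λ < ζ; λ is the smaller of the two.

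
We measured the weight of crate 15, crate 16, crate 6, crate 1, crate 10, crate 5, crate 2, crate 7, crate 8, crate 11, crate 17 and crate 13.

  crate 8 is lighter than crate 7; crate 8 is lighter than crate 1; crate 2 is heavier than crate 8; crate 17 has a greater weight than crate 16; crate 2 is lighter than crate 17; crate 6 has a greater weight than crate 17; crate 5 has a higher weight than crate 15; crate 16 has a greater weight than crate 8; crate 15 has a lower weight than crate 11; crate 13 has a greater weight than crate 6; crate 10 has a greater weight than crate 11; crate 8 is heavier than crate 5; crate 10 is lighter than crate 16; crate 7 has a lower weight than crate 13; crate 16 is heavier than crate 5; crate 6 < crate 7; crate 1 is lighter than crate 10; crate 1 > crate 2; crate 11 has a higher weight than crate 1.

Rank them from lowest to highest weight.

crate 15 < crate 5 < crate 8 < crate 2 < crate 1 < crate 11 < crate 10 < crate 16 < crate 17 < crate 6 < crate 7 < crate 13

Each adjacent pair is fixed by a given relation: crate 15 < crate 5; crate 5 < crate 8; crate 8 < crate 2; crate 2 < crate 1; crate 1 < crate 11; crate 11 < crate 10; crate 10 < crate 16; crate 16 < crate 17; crate 17 < crate 6; crate 6 < crate 7; crate 7 < crate 13. Chaining them end to end gives the full order.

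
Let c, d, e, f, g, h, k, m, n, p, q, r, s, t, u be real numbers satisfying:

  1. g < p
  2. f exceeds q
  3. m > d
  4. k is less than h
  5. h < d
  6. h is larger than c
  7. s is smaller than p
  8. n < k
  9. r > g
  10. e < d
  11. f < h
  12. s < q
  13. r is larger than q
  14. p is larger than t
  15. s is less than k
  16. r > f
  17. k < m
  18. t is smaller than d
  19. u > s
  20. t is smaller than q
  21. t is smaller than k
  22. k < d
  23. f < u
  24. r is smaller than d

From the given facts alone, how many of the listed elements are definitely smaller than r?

From r the given relations immediately reach q, f, g.
From those, s, t — 5 in total.
No other element is forced below r by the given relations, so the count is 5.

5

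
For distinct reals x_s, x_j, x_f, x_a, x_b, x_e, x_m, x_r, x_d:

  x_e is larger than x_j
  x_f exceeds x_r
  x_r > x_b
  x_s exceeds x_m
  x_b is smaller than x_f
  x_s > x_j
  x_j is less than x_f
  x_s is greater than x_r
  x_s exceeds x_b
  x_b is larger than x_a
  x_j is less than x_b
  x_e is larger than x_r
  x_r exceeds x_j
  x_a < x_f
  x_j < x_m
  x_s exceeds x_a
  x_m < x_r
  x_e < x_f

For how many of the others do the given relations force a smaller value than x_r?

The elements the relations force below x_r are x_a, x_j, x_m, x_b — no chain reaches any other.
That is 4.

4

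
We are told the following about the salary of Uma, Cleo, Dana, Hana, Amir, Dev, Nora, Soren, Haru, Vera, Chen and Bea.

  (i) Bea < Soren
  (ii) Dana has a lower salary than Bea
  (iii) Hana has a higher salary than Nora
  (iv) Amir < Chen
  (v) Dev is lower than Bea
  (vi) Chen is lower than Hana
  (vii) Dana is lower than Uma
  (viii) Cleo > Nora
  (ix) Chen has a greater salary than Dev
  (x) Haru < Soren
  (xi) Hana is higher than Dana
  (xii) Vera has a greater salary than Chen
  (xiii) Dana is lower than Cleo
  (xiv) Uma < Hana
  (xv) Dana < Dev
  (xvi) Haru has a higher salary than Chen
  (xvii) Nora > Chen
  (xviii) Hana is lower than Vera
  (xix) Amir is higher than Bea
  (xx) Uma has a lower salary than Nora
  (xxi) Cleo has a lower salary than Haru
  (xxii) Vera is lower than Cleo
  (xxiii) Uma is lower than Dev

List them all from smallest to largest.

Nothing is placed below Dana, so it is least; from there Dana < Uma; Uma < Dev; Dev < Bea; Bea < Amir; Amir < Chen; Chen < Nora; Nora < Hana; Hana < Vera; Vera < Cleo; Cleo < Haru; Haru < Soren, each given directly.

Dana < Uma < Dev < Bea < Amir < Chen < Nora < Hana < Vera < Cleo < Haru < Soren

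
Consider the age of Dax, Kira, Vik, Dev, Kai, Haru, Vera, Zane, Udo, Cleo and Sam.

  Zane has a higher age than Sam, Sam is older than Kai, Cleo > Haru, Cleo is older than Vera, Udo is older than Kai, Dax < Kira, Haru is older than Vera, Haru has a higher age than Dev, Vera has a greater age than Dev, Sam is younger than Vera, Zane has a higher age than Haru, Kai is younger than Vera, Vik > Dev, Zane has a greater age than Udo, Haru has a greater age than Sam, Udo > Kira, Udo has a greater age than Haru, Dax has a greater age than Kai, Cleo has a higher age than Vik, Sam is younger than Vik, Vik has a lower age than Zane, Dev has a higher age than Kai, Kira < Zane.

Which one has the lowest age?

Kai

Chaining upward from Kai: directly above it, Dax, Dev, Sam, Vera, Udo; then Kira, Vik, Haru, Zane, Cleo.
That covers every other element, and nothing is given below Kai, so Kai is the lowest age.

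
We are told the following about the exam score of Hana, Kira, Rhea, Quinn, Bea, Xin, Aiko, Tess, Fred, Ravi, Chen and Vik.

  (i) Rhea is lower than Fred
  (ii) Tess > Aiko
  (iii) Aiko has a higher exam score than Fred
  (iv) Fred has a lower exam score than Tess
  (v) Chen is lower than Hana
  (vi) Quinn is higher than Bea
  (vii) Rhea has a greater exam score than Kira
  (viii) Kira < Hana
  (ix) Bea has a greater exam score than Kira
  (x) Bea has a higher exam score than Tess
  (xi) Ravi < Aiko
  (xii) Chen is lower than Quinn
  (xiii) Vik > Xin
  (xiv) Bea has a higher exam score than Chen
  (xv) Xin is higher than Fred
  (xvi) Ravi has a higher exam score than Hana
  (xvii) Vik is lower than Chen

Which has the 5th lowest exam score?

Piecing the relations together gives one ordering: Kira < Rhea < Fred < Xin < Vik < Chen < Hana < Ravi < Aiko < Tess < Bea < Quinn.
Counting 5 from the smallest end gives Vik.

Vik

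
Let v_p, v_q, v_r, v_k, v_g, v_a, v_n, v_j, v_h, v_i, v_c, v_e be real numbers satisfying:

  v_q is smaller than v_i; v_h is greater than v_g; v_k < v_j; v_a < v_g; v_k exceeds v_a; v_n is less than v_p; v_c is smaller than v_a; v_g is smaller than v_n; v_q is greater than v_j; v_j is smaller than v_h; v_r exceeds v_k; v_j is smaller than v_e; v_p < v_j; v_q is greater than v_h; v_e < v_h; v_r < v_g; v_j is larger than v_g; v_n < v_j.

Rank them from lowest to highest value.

The consecutive links are each given: v_c < v_a; v_a < v_k; v_k < v_r; v_r < v_g; v_g < v_n; v_n < v_p; v_p < v_j; v_j < v_e; v_e < v_h; v_h < v_q; v_q < v_i.

v_c < v_a < v_k < v_r < v_g < v_n < v_p < v_j < v_e < v_h < v_q < v_i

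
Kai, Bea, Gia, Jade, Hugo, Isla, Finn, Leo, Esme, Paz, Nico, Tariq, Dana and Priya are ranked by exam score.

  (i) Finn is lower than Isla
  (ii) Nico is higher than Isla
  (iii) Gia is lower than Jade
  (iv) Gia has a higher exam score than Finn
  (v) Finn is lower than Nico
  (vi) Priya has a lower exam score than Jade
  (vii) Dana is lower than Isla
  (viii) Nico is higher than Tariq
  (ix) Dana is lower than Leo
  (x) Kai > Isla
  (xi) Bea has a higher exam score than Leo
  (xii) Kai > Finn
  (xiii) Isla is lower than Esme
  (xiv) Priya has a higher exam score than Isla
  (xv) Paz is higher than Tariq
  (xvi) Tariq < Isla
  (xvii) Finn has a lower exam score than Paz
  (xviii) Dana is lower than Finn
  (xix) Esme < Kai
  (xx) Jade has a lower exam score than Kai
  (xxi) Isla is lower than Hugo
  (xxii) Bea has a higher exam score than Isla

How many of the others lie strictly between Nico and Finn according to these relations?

1

Chaining upward from Finn reaches: Isla, Gia, Hugo, Priya, Paz, Bea, Jade, Esme, Kai.
Chaining downward from Nico reaches: Dana, Tariq, Isla.
Strictly between Finn and Nico are those in both lists: Isla — 1 element.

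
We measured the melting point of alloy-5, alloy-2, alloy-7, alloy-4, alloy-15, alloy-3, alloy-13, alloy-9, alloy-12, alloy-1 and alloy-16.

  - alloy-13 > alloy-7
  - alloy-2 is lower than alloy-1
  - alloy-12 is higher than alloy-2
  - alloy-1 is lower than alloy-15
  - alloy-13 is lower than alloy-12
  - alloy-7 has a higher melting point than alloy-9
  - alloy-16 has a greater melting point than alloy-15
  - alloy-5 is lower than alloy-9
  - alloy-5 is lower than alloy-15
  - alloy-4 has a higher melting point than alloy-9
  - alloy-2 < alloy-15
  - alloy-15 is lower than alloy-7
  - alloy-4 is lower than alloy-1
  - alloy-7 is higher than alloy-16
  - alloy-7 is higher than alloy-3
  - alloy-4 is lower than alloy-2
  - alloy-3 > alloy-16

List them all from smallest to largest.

Each adjacent pair is fixed by a given relation: alloy-5 < alloy-9; alloy-9 < alloy-4; alloy-4 < alloy-2; alloy-2 < alloy-1; alloy-1 < alloy-15; alloy-15 < alloy-16; alloy-16 < alloy-3; alloy-3 < alloy-7; alloy-7 < alloy-13; alloy-13 < alloy-12. Chaining them end to end gives the full order.

alloy-5 < alloy-9 < alloy-4 < alloy-2 < alloy-1 < alloy-15 < alloy-16 < alloy-3 < alloy-7 < alloy-13 < alloy-12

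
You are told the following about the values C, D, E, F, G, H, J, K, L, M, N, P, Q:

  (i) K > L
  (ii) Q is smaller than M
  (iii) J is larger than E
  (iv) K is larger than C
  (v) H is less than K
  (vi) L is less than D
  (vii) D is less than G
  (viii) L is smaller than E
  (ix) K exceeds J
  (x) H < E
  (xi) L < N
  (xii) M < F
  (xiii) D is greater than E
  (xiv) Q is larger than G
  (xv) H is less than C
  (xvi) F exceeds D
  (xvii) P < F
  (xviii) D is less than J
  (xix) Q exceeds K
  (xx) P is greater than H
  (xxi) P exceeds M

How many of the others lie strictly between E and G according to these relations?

1

The relations place E below G. An element lies strictly between them when it is forced above E and also forced below G.
Above E: {D, J, K, Q, M, P, F}. Below G: {H, L, D}.
Intersection: {D} — 1.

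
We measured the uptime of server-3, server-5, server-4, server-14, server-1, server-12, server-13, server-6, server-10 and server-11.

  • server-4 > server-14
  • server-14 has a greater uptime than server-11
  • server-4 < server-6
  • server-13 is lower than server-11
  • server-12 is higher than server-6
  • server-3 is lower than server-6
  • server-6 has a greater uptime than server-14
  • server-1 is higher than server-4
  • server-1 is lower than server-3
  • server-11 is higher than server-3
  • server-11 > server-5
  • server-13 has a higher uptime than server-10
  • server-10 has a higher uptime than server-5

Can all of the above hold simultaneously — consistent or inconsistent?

We have server-3 < server-11 stated directly, yet also server-11 < server-14 < server-4 < server-1 < server-3 by chaining the others — so server-11 < server-3. Contradiction.

inconsistent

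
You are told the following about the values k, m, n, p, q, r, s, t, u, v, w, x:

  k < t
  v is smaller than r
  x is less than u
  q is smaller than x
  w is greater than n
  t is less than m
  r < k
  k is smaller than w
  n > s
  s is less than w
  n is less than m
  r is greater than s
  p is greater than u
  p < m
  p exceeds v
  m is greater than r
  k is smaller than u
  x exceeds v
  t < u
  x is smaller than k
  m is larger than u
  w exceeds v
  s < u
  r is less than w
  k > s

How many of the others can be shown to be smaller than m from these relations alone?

10

Directly below m: r, n, t, u, p.
One step further: s, v, x, k (9 so far).
One step further: q (10 so far).
No other element is forced below m by the given relations, so the count is 10.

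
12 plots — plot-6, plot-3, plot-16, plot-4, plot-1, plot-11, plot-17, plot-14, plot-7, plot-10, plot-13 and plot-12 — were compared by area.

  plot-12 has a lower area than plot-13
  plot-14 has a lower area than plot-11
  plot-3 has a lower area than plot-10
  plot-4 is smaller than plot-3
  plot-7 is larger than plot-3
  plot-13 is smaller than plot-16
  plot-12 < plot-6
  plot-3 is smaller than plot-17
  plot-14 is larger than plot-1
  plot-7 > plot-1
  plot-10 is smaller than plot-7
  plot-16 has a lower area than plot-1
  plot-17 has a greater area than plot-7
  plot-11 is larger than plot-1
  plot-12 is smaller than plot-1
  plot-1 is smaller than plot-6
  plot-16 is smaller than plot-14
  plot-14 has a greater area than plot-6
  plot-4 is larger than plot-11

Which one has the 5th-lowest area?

The consecutive relations fix a unique order: plot-12 < plot-13 < plot-16 < plot-1 < plot-6 < plot-14 < plot-11 < plot-4 < plot-3 < plot-10 < plot-7 < plot-17.
The 5th smallest is plot-6.

plot-6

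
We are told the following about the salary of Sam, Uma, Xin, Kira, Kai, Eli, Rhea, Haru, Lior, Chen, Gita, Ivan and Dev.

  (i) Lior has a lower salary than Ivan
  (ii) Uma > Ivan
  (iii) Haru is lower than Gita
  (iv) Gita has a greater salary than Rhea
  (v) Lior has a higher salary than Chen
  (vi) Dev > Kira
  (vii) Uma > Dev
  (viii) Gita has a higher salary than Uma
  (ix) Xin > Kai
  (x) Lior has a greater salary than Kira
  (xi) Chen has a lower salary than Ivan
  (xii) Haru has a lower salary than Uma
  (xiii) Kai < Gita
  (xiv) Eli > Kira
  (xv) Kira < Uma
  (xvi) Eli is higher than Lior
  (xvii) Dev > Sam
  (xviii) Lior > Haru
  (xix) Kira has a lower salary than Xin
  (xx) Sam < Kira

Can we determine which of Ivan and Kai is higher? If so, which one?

Following every chain through Kai: above Kai we get Xin, Gita.
Ivan is not reached, and no chain runs the other way from Ivan to Kai.
So the given relations leave the order of Kai and Ivan undetermined.

undetermined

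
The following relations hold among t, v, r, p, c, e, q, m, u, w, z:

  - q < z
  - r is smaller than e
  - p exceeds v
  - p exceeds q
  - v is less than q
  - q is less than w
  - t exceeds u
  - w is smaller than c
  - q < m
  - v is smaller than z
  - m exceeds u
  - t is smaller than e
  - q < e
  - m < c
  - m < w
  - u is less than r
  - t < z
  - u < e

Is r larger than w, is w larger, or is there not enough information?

Following every chain through r: above r we get e; below r we get u.
w is not reached, and no chain runs the other way from w to r.
So the given relations leave the order of r and w undetermined.

undetermined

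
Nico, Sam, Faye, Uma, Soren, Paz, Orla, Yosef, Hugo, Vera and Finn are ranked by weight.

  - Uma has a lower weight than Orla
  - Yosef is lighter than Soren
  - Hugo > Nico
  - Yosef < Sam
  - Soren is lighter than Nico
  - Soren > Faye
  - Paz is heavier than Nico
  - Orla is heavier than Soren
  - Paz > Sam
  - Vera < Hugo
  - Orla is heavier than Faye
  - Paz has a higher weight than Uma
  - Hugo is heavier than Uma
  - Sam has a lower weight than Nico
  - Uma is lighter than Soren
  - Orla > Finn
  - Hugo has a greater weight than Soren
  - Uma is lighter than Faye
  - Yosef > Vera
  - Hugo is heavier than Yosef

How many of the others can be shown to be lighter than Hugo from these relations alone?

7

From Hugo the given relations immediately reach Uma, Vera, Yosef, Soren, Nico.
From those, Faye, Sam — 7 in total.
No other element is forced below Hugo by the given relations, so the count is 7.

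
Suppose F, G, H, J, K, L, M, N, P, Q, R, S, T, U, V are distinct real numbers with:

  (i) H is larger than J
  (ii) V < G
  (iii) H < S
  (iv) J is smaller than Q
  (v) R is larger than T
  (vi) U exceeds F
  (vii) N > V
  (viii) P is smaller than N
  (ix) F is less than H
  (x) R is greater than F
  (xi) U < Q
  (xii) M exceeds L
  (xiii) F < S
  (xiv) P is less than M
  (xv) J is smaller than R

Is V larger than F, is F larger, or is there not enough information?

Following every chain through F: above F we get H, U, S, Q, R.
V is not reached, and no chain runs the other way from V to F.
So the given relations leave the order of F and V undetermined.

undetermined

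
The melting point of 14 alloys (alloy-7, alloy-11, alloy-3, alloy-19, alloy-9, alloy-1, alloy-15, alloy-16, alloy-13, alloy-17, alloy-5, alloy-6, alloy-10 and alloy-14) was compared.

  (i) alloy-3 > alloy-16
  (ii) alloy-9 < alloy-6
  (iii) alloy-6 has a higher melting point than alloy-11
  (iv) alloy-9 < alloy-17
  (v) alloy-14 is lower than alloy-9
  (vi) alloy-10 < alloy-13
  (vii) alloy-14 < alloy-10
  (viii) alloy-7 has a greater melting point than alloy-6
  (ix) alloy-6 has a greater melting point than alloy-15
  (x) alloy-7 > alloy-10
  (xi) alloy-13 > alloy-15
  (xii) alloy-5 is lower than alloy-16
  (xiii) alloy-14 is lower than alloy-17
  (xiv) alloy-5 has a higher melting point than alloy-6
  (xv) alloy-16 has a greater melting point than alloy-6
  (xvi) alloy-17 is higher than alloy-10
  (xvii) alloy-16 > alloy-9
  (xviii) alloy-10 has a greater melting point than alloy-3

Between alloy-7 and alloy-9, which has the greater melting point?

alloy-7

Link the given pairs in sequence: alloy-9 < alloy-6; alloy-6 < alloy-5; alloy-5 < alloy-16; alloy-16 < alloy-3; alloy-3 < alloy-10; alloy-10 < alloy-7.
Together: alloy-9 < alloy-6 < alloy-5 < alloy-16 < alloy-3 < alloy-10 < alloy-7.
So alloy-9 < alloy-7; alloy-7 is the higher of the two.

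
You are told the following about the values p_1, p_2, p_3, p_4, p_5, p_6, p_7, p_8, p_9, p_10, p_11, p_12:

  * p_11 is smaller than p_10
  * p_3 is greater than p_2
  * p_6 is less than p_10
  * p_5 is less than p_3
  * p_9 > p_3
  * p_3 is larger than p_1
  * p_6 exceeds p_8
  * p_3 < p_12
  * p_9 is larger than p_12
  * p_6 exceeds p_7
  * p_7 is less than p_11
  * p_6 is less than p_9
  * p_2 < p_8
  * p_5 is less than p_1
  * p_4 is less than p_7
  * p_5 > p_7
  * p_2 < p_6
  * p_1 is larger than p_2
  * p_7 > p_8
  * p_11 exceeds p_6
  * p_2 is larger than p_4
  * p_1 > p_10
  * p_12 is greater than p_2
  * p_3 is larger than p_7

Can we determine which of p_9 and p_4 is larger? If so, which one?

p_4 < p_2 < p_8 < p_7 < p_6 < p_11 < p_10 < p_1 < p_3 < p_9, by transitivity through p_2, p_8, p_7, p_6, p_11, p_10, p_1, p_3.
So p_9 is larger.

p_9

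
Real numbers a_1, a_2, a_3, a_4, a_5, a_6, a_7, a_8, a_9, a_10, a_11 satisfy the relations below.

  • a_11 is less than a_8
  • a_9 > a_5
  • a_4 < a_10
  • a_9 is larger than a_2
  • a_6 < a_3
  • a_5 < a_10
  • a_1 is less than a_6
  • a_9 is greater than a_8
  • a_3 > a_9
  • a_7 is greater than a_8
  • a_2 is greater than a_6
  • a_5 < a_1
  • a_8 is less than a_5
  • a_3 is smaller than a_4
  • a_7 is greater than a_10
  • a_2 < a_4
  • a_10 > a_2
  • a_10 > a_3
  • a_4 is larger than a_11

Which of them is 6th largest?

a_2

The consecutive relations fix a unique order: a_11 < a_8 < a_5 < a_1 < a_6 < a_2 < a_9 < a_3 < a_4 < a_10 < a_7.
The 6th largest is a_2.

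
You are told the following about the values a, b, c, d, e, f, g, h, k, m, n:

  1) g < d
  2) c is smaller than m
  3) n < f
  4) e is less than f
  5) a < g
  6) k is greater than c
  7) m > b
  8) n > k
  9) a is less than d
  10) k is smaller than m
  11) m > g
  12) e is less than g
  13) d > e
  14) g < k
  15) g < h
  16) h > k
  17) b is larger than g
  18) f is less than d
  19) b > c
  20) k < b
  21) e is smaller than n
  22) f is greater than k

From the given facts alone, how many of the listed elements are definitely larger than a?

Directly above a: g, d.
One step further: k, b, h, m (6 so far).
One step further: n, f (8 so far).
No other element is forced above a by the given relations, so the count is 8.

8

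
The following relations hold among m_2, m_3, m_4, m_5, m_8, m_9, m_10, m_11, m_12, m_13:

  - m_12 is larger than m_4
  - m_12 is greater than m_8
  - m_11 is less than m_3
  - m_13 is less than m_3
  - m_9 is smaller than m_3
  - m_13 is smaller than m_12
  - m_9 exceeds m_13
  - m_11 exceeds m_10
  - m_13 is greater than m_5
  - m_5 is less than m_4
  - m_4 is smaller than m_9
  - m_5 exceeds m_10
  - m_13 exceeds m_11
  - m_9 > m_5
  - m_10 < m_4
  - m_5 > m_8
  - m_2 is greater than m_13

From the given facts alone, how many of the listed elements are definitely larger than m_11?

Directly above m_11: m_13, m_3.
One step further: m_2, m_9, m_12 (5 so far).
No other element is forced above m_11 by the given relations, so the count is 5.

5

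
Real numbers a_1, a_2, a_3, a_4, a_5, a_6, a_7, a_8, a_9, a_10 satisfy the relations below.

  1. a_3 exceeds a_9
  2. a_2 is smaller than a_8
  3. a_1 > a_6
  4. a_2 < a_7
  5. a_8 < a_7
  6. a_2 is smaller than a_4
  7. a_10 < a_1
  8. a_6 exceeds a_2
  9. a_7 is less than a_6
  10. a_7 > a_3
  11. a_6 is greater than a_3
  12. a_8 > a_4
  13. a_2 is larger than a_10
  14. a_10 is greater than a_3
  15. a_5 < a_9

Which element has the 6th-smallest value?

a_4

Chaining the given pairs: a_5 < a_9 < a_3 < a_10 < a_2 < a_4 < a_8 < a_7 < a_6 < a_1.
Counting 6 from the smallest end gives a_4.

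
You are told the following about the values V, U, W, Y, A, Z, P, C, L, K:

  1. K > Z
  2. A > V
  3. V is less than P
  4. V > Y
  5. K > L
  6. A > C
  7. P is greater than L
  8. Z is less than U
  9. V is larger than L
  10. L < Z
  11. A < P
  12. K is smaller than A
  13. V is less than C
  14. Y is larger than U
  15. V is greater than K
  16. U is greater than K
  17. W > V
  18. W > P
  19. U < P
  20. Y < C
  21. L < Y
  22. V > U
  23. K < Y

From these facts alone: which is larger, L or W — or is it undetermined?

L < Z and Z < K give L < K.
With K < U: L < Z < K < U.
Then U < Y extends the chain to Y.
Then Y < V extends the chain to V.
Then V < C extends the chain to C.
Then C < A extends the chain to A.
With A < P: L < Z < K < U < Y < V < C < A < P.
With P < W: L < Z < K < U < Y < V < C < A < P < W.
So W is larger.

W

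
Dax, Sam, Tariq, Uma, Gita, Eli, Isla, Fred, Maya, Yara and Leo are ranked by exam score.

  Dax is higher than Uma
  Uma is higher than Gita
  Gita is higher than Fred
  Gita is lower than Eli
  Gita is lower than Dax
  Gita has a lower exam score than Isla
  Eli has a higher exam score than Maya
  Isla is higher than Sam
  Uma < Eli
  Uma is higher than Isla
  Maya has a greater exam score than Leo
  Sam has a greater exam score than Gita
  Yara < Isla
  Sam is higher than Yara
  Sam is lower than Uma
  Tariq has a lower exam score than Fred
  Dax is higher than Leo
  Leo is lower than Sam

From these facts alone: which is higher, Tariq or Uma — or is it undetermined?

Uma

Chaining the given relations: Tariq < Fred < Gita < Sam < Isla < Uma.
So Uma is higher.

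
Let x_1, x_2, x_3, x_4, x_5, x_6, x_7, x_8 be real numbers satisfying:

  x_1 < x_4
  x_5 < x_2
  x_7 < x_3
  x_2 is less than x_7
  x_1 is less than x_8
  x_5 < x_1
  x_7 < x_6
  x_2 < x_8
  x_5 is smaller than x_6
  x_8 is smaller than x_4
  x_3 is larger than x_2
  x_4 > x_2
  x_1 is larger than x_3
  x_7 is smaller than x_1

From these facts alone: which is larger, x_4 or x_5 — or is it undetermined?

x_4

x_5 < x_2 and x_2 < x_7 give x_5 < x_7.
Then x_7 < x_3 extends the chain to x_3.
Then x_3 < x_1 extends the chain to x_1.
Then x_1 < x_8 extends the chain to x_8.
With x_8 < x_4: x_5 < x_2 < x_7 < x_3 < x_1 < x_8 < x_4.
So x_4 is larger.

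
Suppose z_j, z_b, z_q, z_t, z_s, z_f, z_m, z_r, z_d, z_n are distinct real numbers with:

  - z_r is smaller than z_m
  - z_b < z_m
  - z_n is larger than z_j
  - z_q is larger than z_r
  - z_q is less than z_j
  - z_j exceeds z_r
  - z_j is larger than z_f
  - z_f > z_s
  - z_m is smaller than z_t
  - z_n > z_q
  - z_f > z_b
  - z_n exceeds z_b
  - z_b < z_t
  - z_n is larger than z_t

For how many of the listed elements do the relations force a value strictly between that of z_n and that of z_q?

1

The relations place z_q below z_n. An element lies strictly between them when it is forced above z_q and also forced below z_n.
Above z_q: {z_j}. Below z_n: {z_s, z_b, z_r, z_f, z_m, z_j, z_t}.
Intersection: {z_j} — 1.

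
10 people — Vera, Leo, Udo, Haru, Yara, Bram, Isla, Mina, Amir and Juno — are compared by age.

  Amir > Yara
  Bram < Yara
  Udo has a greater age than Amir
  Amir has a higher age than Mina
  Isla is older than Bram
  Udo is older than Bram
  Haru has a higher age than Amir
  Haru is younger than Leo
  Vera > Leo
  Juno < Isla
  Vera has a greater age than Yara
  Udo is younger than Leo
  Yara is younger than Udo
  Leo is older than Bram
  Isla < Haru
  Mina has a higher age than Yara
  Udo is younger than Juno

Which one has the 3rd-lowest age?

The consecutive relations fix a unique order: Bram < Yara < Mina < Amir < Udo < Juno < Isla < Haru < Leo < Vera.
Counting 3 from the smallest end gives Mina.

Mina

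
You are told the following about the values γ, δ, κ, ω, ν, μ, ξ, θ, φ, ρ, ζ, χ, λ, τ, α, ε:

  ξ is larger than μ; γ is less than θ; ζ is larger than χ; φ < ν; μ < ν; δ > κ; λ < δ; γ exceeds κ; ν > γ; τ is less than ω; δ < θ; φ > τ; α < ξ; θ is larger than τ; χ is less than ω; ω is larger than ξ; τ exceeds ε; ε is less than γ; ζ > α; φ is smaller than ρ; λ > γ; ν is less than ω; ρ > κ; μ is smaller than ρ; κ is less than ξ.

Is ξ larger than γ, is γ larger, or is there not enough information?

Following every chain through γ: above γ we get λ, δ, ν, ω, θ; below γ we get κ, ε.
ξ is not reached, and no chain runs the other way from ξ to γ.
So the given relations leave the order of γ and ξ undetermined.

undetermined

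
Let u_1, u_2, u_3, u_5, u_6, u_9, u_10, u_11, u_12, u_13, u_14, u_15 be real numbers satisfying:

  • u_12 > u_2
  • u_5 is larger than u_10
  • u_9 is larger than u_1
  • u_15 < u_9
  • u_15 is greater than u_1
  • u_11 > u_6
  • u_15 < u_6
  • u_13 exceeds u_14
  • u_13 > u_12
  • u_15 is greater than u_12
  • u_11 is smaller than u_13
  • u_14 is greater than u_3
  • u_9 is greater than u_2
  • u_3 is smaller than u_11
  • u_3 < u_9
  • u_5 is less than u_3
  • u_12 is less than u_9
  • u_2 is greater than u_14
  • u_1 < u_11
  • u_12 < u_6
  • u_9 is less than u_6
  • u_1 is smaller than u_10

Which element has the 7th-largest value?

u_2

The consecutive relations fix a unique order: u_1 < u_10 < u_5 < u_3 < u_14 < u_2 < u_12 < u_15 < u_9 < u_6 < u_11 < u_13.
Counting 7 from the largest end gives u_2.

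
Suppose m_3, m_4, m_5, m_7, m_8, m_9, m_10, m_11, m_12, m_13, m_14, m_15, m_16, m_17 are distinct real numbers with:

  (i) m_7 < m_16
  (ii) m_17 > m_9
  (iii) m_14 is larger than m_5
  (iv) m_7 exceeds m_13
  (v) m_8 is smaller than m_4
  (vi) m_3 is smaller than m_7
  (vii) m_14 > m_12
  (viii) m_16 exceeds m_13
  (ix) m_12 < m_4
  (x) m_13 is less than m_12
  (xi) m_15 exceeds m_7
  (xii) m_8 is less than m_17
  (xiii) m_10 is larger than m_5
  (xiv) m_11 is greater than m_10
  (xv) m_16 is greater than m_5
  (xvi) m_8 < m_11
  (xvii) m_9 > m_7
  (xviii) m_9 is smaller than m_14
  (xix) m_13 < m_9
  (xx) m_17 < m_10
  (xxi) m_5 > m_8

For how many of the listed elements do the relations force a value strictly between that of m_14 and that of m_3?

2

The relations place m_3 below m_14. An element lies strictly between them when it is forced above m_3 and also forced below m_14.
Above m_3: {m_7, m_9, m_17, m_10, m_15, m_11, m_16}. Below m_14: {m_13, m_7, m_9, m_8, m_5, m_12}.
Intersection: {m_7, m_9} — 2.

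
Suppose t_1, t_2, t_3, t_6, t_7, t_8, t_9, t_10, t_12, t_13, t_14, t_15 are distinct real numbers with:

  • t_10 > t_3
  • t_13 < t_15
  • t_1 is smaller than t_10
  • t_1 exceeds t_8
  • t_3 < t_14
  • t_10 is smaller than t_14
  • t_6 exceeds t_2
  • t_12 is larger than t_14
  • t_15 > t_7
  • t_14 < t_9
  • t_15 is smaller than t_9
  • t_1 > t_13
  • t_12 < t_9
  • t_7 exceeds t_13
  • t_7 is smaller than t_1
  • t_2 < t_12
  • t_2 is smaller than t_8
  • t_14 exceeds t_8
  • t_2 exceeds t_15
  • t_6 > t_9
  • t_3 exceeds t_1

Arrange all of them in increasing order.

t_13 < t_7 < t_15 < t_2 < t_8 < t_1 < t_3 < t_10 < t_14 < t_12 < t_9 < t_6

Each adjacent pair is fixed by a given relation: t_13 < t_7; t_7 < t_15; t_15 < t_2; t_2 < t_8; t_8 < t_1; t_1 < t_3; t_3 < t_10; t_10 < t_14; t_14 < t_12; t_12 < t_9; t_9 < t_6. Chaining them end to end gives the full order.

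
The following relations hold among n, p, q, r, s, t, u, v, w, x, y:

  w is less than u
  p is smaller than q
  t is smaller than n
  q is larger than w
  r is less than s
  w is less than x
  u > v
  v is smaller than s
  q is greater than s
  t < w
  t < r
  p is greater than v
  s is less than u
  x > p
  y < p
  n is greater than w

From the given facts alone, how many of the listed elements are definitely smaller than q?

7

The elements the relations force below q are t, r, y, v, s, w, p — no chain reaches any other.
That is 7.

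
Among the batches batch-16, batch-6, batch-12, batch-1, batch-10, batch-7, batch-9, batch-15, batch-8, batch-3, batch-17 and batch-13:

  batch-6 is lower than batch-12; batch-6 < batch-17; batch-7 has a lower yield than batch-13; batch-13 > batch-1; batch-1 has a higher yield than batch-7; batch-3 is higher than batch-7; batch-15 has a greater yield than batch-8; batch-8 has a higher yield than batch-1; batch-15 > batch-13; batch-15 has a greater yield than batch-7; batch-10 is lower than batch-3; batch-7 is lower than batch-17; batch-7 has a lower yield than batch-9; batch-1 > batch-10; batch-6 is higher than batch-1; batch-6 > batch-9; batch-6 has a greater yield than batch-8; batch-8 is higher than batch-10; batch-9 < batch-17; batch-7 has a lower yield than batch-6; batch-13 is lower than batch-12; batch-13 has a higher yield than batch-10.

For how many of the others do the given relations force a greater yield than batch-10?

The elements the relations force above batch-10 are batch-3, batch-1, batch-8, batch-13, batch-6, batch-12, batch-15, batch-17 — no chain reaches any other.
That is 8.

8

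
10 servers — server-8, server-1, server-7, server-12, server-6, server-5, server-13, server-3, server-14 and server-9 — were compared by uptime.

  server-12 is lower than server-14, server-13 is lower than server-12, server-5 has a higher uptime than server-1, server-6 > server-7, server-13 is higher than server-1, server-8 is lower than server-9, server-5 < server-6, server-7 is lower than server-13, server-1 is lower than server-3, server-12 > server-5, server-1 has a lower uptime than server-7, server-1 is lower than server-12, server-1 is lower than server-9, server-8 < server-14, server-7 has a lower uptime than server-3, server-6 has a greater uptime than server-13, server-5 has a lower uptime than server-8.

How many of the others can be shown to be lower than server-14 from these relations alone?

6

The elements the relations force below server-14 are server-1, server-7, server-5, server-13, server-12, server-8 — no chain reaches any other.
That is 6.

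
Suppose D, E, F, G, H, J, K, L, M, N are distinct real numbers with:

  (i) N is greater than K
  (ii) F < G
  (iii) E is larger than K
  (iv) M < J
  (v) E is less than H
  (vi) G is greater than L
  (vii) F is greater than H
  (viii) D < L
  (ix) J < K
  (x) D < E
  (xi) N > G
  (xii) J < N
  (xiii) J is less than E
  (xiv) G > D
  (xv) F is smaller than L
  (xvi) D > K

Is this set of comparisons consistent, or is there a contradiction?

The single ordering M < J < K < D < E < H < F < L < G < N satisfies every listed relation, so no contradiction arises.

consistent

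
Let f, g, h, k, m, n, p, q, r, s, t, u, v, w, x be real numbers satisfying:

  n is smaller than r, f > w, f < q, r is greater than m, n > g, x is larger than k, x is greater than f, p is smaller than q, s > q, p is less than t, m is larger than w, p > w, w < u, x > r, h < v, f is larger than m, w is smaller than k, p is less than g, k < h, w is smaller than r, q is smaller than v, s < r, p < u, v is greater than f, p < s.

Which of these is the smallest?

m is not least since w < m; k is not least since w < k; p is not least since w < p; f is not least since w < f; g is not least since p < g; q is not least since f < q; s is not least since p < s; n is not least since g < n; u is not least since p < u; r is not least since s < r; t is not least since p < t; x is not least since f < x; h is not least since k < h; v is not least since h < v.
Only w has nothing below it, so w is the smallest.

w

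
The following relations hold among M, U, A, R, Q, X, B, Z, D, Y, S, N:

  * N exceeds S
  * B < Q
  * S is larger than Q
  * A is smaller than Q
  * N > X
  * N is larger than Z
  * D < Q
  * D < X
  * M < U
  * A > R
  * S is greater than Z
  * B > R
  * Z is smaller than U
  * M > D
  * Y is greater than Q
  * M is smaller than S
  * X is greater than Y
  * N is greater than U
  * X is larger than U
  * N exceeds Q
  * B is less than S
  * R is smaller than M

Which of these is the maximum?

N

Chaining downward from N: directly below it, Z, Q, U, S, X; then B, D, A, M, Y; then R.
That covers every other element, and nothing is given above N, so N is the maximum.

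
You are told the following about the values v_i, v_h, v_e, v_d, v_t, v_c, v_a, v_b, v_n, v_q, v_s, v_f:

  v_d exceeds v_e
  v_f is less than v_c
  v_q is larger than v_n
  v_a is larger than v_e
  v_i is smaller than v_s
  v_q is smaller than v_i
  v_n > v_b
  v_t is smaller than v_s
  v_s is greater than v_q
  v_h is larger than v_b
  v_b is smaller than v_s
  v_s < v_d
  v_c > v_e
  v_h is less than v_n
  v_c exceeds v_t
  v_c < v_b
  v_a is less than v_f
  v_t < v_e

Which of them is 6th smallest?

Chaining the given pairs: v_t < v_e < v_a < v_f < v_c < v_b < v_h < v_n < v_q < v_i < v_s < v_d.
Counting 6 from the smallest end gives v_b.

v_b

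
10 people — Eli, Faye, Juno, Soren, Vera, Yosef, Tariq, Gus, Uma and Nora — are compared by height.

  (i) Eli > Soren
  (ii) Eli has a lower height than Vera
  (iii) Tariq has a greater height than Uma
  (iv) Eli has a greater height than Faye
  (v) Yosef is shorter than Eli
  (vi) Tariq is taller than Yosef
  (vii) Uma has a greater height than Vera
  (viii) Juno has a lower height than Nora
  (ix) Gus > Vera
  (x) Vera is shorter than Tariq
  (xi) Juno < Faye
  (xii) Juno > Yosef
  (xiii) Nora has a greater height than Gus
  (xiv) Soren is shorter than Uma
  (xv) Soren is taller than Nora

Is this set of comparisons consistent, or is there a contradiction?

inconsistent

We have Soren < Eli stated directly, yet also Eli < Vera < Gus < Nora < Soren by chaining the others — so Eli < Soren. Contradiction.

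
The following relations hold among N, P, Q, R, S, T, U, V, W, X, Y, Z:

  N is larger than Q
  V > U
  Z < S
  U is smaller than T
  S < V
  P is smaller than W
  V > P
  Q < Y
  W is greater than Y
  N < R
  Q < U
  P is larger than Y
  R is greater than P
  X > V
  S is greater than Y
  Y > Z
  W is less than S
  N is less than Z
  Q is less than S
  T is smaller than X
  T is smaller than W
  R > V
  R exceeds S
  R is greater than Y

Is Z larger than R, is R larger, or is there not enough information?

The relevant relations are Z < Y; Y < P; P < W; W < S; S < V; V < R.
Chaining these gives Z < Y < P < W < S < V < R.
So R is larger.

R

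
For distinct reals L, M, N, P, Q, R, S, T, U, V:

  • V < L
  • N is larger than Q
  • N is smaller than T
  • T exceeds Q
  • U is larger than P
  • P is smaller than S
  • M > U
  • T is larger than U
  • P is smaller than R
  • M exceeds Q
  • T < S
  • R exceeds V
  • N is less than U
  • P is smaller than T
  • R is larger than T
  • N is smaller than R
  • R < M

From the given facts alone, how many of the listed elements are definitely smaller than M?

7

From M the given relations immediately reach Q, U, R.
From those, P, N, T, V — 7 in total.
Nothing else is reachable below M; 7 in all.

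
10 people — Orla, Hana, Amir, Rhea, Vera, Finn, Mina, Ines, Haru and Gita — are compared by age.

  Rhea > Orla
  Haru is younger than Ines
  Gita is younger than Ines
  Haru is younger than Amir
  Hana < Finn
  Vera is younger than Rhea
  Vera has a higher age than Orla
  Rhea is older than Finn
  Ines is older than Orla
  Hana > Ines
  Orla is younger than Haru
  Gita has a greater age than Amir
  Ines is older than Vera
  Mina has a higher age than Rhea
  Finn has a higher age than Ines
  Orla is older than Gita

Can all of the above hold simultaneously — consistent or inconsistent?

Chaining the given relations yields Haru < Amir < Gita < Orla, so Haru < Orla. But one relation states Orla < Haru. These cannot both hold.

inconsistent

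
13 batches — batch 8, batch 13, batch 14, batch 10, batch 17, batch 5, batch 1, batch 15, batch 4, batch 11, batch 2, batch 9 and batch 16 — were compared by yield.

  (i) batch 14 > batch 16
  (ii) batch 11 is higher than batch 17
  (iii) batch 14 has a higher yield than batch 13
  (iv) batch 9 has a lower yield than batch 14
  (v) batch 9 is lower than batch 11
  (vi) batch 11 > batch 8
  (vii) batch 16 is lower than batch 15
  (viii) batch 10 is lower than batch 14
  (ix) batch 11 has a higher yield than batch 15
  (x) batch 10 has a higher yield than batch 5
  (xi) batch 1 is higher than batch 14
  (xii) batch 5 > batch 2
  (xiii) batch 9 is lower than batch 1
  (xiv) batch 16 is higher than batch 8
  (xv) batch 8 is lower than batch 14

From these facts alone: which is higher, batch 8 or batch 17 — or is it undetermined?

undetermined

Following every chain through batch 8: above batch 8 we get batch 16, batch 15, batch 14, batch 11, batch 1.
batch 17 is not reached, and no chain runs the other way from batch 17 to batch 8.
So the given relations leave the order of batch 8 and batch 17 undetermined.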